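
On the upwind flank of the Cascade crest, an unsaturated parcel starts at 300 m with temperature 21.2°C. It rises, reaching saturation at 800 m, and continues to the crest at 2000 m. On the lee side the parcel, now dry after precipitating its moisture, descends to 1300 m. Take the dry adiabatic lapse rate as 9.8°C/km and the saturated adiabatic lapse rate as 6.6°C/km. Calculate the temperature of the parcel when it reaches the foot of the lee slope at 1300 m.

Dry to 800 m: -9.8 × 0.5 km = -4.9°C, so T = 16.3°C.
Saturated to 2000 m: -6.6 × 1.2 km = -7.92°C, so T = 8.38°C.
Dry descent to 1300 m: +9.8 × 0.7 km = +6.86°C, so T = 15.24°C.

15.24°C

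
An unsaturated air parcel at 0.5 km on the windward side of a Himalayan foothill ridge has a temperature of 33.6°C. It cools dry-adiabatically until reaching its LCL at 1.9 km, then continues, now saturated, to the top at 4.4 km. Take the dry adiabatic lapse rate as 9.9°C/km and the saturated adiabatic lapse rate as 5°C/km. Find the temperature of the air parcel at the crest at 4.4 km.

7.24°C

500 → 1900 m (dry, 9.9°C/km): ΔT = -9.9 × 1.4 = -13.86°C → T = 19.74°C
1900 → 4400 m (saturated, 5°C/km): ΔT = -5 × 2.5 = -12.5°C → T = 7.24°C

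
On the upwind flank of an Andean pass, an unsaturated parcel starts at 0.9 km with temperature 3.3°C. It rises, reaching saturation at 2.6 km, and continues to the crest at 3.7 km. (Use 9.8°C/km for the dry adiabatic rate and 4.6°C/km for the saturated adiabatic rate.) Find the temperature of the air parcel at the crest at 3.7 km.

900–2600 m, dry: Δz = 1.7 km ⇒ ΔT = -16.66°C; T = -13.36°C
2600–3700 m, saturated: Δz = 1.1 km ⇒ ΔT = -5.06°C; T = -18.42°C

-18.42°C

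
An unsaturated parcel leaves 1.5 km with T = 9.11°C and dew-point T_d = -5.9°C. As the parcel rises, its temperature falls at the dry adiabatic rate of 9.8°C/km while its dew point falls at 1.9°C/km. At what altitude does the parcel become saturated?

T and T_d converge at 9.8 − 1.9 = 7.9°C per km
Height above start = (9.11 − (-5.9)) / 7.9 = 1.9 km
LCL altitude = 1500 m + 1900 m = 3400 m

3.4 km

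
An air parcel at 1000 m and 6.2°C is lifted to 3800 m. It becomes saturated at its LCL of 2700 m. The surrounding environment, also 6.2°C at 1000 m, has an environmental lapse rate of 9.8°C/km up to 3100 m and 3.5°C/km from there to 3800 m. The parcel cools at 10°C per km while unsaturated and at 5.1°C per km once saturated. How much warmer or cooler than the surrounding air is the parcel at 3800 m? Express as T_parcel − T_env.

+0.42°C (parcel warmer than environment)

Parcel:
  1000 → 2700 m (dry, 10°C/km): ΔT = -10 × 1.7 = -17°C → T = -10.8°C
  2700 → 3800 m (saturated, 5.1°C/km): ΔT = -5.1 × 1.1 = -5.61°C → T = -16.41°C
Environment:
  1000 → 3100 m (environment, lower layer, 9.8°C/km): ΔT = -9.8 × 2.1 = -20.58°C → T = -14.38°C
  3100 → 3800 m (environment, upper layer, 3.5°C/km): ΔT = -3.5 × 0.7 = -2.45°C → T = -16.83°C
T_parcel − T_env = -16.41 − (-16.83) = +0.42°C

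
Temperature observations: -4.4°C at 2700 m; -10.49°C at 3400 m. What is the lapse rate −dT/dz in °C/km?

8.7°C/km

Γ = −ΔT/Δz = (-4.4 − (-10.49)) / (3400 − 2700) m
  = 6.09°C / 0.7 km = 8.7°C/km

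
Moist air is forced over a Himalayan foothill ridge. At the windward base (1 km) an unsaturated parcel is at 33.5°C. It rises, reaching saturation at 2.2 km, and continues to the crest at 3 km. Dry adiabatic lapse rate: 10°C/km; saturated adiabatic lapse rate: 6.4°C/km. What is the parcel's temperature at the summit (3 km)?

1000–2200 m, dry: Δz = 1.2 km ⇒ ΔT = -12°C; T = 21.5°C
2200–3000 m, saturated: Δz = 0.8 km ⇒ ΔT = -5.12°C; T = 16.38°C

16.38°C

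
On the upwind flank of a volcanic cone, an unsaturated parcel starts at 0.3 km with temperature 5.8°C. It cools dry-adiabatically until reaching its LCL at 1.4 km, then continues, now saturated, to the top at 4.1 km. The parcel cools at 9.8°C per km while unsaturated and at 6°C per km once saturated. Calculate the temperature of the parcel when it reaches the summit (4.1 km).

Dry to 1400 m: -9.8 × 1.1 km = -10.78°C, so T = -4.98°C.
Saturated to 4100 m: -6 × 2.7 km = -16.2°C, so T = -21.18°C.

-21.18°C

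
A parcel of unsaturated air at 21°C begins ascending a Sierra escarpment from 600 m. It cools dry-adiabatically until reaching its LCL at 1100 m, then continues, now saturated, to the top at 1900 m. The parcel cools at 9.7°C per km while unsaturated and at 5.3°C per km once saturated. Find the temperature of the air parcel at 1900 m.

11.91°C

600–1100 m, dry: Δz = 0.5 km ⇒ ΔT = -4.85°C; T = 16.15°C
1100–1900 m, saturated: Δz = 0.8 km ⇒ ΔT = -4.24°C; T = 11.91°C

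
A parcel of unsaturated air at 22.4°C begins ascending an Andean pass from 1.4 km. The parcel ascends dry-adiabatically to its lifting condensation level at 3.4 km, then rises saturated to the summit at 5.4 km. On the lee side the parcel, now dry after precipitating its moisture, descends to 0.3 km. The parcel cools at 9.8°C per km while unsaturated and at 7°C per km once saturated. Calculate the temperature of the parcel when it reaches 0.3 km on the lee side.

1400–3400 m, dry: Δz = 2 km ⇒ ΔT = -19.6°C; T = 2.8°C
3400–5400 m, saturated: Δz = 2 km ⇒ ΔT = -14°C; T = -11.2°C
5400–300 m, dry descent: Δz = 5.1 km ⇒ ΔT = +49.98°C; T = 38.78°C

38.78°C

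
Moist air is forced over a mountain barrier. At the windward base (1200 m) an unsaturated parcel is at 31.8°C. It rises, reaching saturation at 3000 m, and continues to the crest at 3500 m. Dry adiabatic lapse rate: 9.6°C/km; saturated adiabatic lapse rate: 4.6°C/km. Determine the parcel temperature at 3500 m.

1200–3000 m, dry: Δz = 1.8 km ⇒ ΔT = -17.28°C; T = 14.52°C
3000–3500 m, saturated: Δz = 0.5 km ⇒ ΔT = -2.3°C; T = 12.22°C

12.22°C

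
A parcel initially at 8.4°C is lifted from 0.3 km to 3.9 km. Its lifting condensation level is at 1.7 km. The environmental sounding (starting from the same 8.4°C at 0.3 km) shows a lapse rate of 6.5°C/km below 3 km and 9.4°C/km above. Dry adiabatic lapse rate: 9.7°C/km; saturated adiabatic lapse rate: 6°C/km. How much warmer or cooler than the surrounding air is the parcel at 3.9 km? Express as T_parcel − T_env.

-0.77°C (parcel cooler than environment)

Parcel:
  Dry to 1700 m: -9.7 × 1.4 km = -13.58°C, so T = -5.18°C.
  Saturated to 3900 m: -6 × 2.2 km = -13.2°C, so T = -18.38°C.
Environment:
  Environment, lower layer to 3000 m: -6.5 × 2.7 km = -17.55°C, so T = -9.15°C.
  Environment, upper layer to 3900 m: -9.4 × 0.9 km = -8.46°C, so T = -17.61°C.
T_parcel − T_env = -18.38 − (-17.61) = -0.77°C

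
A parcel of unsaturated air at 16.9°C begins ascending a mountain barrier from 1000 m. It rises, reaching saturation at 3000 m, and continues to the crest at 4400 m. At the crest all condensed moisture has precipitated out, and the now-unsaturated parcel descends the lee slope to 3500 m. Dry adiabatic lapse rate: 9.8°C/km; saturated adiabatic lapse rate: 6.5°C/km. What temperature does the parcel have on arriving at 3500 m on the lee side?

-2.98°C

Dry to 3000 m: -9.8 × 2 km = -19.6°C, so T = -2.7°C.
Saturated to 4400 m: -6.5 × 1.4 km = -9.1°C, so T = -11.8°C.
Dry descent to 3500 m: +9.8 × 0.9 km = +8.82°C, so T = -2.98°C.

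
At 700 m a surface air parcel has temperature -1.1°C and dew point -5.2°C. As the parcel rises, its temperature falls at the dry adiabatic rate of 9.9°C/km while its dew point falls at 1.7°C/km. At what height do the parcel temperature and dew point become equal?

1200 m

T and T_d converge at 9.9 − 1.7 = 8.2°C per km
Height above start = (-1.1 − (-5.2)) / 8.2 = 0.5 km
LCL altitude = 700 m + 500 m = 1200 m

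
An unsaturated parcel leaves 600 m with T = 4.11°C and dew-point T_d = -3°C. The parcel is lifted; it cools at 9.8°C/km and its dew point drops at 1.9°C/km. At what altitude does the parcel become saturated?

T and T_d converge at 9.8 − 1.9 = 7.9°C per km
Height above start = (4.11 − (-3)) / 7.9 = 0.9 km
LCL altitude = 600 m + 900 m = 1500 m

1500 m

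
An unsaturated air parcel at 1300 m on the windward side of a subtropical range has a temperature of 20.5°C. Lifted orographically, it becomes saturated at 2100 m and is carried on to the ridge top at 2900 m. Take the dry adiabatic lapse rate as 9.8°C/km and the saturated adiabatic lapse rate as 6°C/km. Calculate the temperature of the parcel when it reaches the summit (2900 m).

From 1300 m to 2100 m (dry): cools by 9.8 × 0.8 = 7.84°C, giving 12.66°C.
From 2100 m to 2900 m (saturated): cools by 6 × 0.8 = 4.8°C, giving 7.86°C.

7.86°C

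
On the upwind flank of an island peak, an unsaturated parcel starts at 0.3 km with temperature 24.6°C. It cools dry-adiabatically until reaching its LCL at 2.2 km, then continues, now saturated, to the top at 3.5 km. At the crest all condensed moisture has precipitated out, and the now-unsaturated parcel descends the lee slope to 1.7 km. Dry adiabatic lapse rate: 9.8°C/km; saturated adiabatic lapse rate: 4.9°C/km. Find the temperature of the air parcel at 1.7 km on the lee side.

17.25°C

From 300 m to 2200 m (dry): cools by 9.8 × 1.9 = 18.62°C, giving 5.98°C.
From 2200 m to 3500 m (saturated): cools by 4.9 × 1.3 = 6.37°C, giving -0.39°C.
From 3500 m to 1700 m (dry descent): warms by 9.8 × 1.8 = 17.64°C, giving 17.25°C.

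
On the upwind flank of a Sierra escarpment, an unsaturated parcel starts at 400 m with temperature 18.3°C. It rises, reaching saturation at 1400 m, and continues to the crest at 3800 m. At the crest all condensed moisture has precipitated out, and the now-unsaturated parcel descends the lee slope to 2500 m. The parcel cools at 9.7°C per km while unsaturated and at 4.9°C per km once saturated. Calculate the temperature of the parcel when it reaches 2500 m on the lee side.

9.45°C

400 → 1400 m (dry, 9.7°C/km): ΔT = -9.7 × 1 = -9.7°C → T = 8.6°C
1400 → 3800 m (saturated, 4.9°C/km): ΔT = -4.9 × 2.4 = -11.76°C → T = -3.16°C
3800 → 2500 m (dry descent, 9.7°C/km): ΔT = +9.7 × 1.3 = +12.61°C → T = 9.45°C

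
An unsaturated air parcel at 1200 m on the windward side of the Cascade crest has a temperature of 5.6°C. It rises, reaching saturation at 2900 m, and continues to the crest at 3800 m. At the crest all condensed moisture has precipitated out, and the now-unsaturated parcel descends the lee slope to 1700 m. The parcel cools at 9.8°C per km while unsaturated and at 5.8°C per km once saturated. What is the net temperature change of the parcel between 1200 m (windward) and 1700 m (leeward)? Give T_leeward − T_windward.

From 1200 m to 2900 m (dry): cools by 9.8 × 1.7 = 16.66°C, giving -11.06°C.
From 2900 m to 3800 m (saturated): cools by 5.8 × 0.9 = 5.22°C, giving -16.28°C.
From 3800 m to 1700 m (dry descent): warms by 9.8 × 2.1 = 20.58°C, giving 4.3°C.
Net change vs windward start: 4.3 − 5.6 = -1.3°C

-1.3°C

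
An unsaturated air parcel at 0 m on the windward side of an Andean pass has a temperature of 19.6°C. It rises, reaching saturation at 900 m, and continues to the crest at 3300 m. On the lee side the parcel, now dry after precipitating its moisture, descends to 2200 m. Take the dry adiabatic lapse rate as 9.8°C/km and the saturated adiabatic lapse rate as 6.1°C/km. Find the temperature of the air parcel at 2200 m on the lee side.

Dry to 900 m: -9.8 × 0.9 km = -8.82°C, so T = 10.78°C.
Saturated to 3300 m: -6.1 × 2.4 km = -14.64°C, so T = -3.86°C.
Dry descent to 2200 m: +9.8 × 1.1 km = +10.78°C, so T = 6.92°C.

6.92°C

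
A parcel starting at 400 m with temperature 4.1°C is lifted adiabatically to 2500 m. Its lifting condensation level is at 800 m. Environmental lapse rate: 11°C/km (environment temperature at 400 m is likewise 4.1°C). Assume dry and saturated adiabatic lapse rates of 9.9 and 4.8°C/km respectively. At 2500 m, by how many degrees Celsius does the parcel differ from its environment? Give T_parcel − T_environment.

Parcel:
  400–800 m, dry: Δz = 0.4 km ⇒ ΔT = -3.96°C; T = 0.14°C
  800–2500 m, saturated: Δz = 1.7 km ⇒ ΔT = -8.16°C; T = -8.02°C
Environment:
  400–2500 m, environment: Δz = 2.1 km ⇒ ΔT = -23.1°C; T = -19°C
T_parcel − T_env = -8.02 − (-19) = +10.98°C

+10.98°C (parcel warmer than environment)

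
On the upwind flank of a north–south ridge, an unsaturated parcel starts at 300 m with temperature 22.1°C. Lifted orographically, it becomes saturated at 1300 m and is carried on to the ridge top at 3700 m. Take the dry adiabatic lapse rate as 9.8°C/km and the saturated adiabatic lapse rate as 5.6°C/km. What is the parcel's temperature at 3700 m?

300 → 1300 m (dry, 9.8°C/km): ΔT = -9.8 × 1 = -9.8°C → T = 12.3°C
1300 → 3700 m (saturated, 5.6°C/km): ΔT = -5.6 × 2.4 = -13.44°C → T = -1.14°C

-1.14°C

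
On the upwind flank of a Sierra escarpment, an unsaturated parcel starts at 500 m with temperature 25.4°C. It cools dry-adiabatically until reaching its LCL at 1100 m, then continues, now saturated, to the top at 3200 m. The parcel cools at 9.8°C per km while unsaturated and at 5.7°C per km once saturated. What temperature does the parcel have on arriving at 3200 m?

7.55°C

From 500 m to 1100 m (dry): cools by 9.8 × 0.6 = 5.88°C, giving 19.52°C.
From 1100 m to 3200 m (saturated): cools by 5.7 × 2.1 = 11.97°C, giving 7.55°C.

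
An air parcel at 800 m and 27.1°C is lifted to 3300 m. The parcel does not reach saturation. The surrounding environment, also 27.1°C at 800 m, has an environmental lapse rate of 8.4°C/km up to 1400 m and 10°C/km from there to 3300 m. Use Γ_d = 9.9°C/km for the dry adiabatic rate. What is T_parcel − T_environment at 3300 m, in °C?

Parcel:
  800–3300 m, dry: Δz = 2.5 km ⇒ ΔT = -24.75°C; T = 2.35°C
Environment:
  800–1400 m, environment, lower layer: Δz = 0.6 km ⇒ ΔT = -5.04°C; T = 22.06°C
  1400–3300 m, environment, upper layer: Δz = 1.9 km ⇒ ΔT = -19°C; T = 3.06°C
T_parcel − T_env = 2.35 − 3.06 = -0.71°C

-0.71°C (parcel cooler than environment)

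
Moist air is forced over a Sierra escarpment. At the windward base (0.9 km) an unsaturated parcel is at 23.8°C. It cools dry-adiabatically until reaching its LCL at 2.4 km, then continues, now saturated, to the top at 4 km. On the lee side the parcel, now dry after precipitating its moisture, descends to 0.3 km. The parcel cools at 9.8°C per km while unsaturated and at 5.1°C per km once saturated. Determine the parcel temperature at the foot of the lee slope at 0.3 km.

37.2°C

900 → 2400 m (dry, 9.8°C/km): ΔT = -9.8 × 1.5 = -14.7°C → T = 9.1°C
2400 → 4000 m (saturated, 5.1°C/km): ΔT = -5.1 × 1.6 = -8.16°C → T = 0.94°C
4000 → 300 m (dry descent, 9.8°C/km): ΔT = +9.8 × 3.7 = +36.26°C → T = 37.2°C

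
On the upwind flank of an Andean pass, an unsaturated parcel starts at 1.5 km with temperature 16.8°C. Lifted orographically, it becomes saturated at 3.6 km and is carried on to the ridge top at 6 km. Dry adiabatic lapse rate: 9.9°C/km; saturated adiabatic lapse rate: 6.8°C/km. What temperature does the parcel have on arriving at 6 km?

1500 → 3600 m (dry, 9.9°C/km): ΔT = -9.9 × 2.1 = -20.79°C → T = -3.99°C
3600 → 6000 m (saturated, 6.8°C/km): ΔT = -6.8 × 2.4 = -16.32°C → T = -20.31°C

-20.31°C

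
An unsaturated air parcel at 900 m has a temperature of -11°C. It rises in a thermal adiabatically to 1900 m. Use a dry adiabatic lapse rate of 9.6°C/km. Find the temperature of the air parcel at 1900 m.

-20.6°C

900–1900 m, dry adiabatic: Δz = 1 km ⇒ ΔT = -9.6°C; T = -20.6°C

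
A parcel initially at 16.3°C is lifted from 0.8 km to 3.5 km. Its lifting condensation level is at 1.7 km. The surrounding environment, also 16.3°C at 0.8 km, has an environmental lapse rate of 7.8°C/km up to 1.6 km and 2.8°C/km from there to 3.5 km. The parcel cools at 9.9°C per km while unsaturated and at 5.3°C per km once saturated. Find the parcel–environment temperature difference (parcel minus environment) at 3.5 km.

Parcel:
  800 → 1700 m (dry, 9.9°C/km): ΔT = -9.9 × 0.9 = -8.91°C → T = 7.39°C
  1700 → 3500 m (saturated, 5.3°C/km): ΔT = -5.3 × 1.8 = -9.54°C → T = -2.15°C
Environment:
  800 → 1600 m (environment, lower layer, 7.8°C/km): ΔT = -7.8 × 0.8 = -6.24°C → T = 10.06°C
  1600 → 3500 m (environment, upper layer, 2.8°C/km): ΔT = -2.8 × 1.9 = -5.32°C → T = 4.74°C
T_parcel − T_env = -2.15 − 4.74 = -6.89°C

-6.89°C (parcel cooler than environment)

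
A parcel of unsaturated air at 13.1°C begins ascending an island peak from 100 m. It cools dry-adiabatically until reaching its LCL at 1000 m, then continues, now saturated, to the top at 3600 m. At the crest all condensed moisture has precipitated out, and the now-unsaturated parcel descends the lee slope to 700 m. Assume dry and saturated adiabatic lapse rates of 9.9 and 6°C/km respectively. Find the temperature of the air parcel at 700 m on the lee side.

From 100 m to 1000 m (dry): cools by 9.9 × 0.9 = 8.91°C, giving 4.19°C.
From 1000 m to 3600 m (saturated): cools by 6 × 2.6 = 15.6°C, giving -11.41°C.
From 3600 m to 700 m (dry descent): warms by 9.9 × 2.9 = 28.71°C, giving 17.3°C.

17.3°C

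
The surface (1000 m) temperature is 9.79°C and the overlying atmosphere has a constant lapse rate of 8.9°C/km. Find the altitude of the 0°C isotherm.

2100 m

Height above start = (9.79 − 0) / 8.9 = 1.1 km
Altitude = 1000 m + 1100 m = 2100 m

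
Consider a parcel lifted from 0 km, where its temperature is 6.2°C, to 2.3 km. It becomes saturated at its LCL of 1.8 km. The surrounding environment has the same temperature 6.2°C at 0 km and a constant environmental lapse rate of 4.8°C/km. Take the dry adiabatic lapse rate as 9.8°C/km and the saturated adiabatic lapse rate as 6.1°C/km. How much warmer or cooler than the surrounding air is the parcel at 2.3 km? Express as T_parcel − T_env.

Parcel:
  Dry to 1800 m: -9.8 × 1.8 km = -17.64°C, so T = -11.44°C.
  Saturated to 2300 m: -6.1 × 0.5 km = -3.05°C, so T = -14.49°C.
Environment:
  Environment to 2300 m: -4.8 × 2.3 km = -11.04°C, so T = -4.84°C.
T_parcel − T_env = -14.49 − (-4.84) = -9.65°C

-9.65°C (parcel cooler than environment)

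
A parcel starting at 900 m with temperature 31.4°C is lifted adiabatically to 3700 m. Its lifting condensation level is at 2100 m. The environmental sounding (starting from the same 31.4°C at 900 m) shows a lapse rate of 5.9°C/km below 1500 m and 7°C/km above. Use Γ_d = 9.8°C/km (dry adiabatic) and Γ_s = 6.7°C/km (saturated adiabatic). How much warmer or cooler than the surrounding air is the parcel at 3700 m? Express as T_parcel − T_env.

-3.54°C (parcel cooler than environment)

Parcel:
  From 900 m to 2100 m (dry): cools by 9.8 × 1.2 = 11.76°C, giving 19.64°C.
  From 2100 m to 3700 m (saturated): cools by 6.7 × 1.6 = 10.72°C, giving 8.92°C.
Environment:
  From 900 m to 1500 m (environment, lower layer): cools by 5.9 × 0.6 = 3.54°C, giving 27.86°C.
  From 1500 m to 3700 m (environment, upper layer): cools by 7 × 2.2 = 15.4°C, giving 12.46°C.
T_parcel − T_env = 8.92 − 12.46 = -3.54°C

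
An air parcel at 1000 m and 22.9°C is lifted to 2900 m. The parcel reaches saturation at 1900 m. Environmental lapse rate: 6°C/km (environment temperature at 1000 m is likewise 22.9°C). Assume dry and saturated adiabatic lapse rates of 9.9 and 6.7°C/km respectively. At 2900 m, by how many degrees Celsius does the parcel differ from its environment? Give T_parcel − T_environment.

-4.21°C (parcel cooler than environment)

Parcel:
  1000–1900 m, dry: Δz = 0.9 km ⇒ ΔT = -8.91°C; T = 13.99°C
  1900–2900 m, saturated: Δz = 1 km ⇒ ΔT = -6.7°C; T = 7.29°C
Environment:
  1000–2900 m, environment: Δz = 1.9 km ⇒ ΔT = -11.4°C; T = 11.5°C
T_parcel − T_env = 7.29 − 11.5 = -4.21°C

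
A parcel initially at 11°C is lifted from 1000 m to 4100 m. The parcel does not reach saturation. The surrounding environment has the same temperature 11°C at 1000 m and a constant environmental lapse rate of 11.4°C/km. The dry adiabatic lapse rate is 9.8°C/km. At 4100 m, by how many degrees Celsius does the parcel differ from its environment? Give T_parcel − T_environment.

+4.96°C (parcel warmer than environment)

Parcel:
  1000–4100 m, dry: Δz = 3.1 km ⇒ ΔT = -30.38°C; T = -19.38°C
Environment:
  1000–4100 m, environment: Δz = 3.1 km ⇒ ΔT = -35.34°C; T = -24.34°C
T_parcel − T_env = -19.38 − (-24.34) = +4.96°C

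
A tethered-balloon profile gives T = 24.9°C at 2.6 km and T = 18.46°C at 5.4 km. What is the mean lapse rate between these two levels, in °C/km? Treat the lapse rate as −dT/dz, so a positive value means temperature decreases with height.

2.3°C/km

Γ = −ΔT/Δz = (24.9 − 18.46) / (5400 − 2600) m
  = 6.44°C / 2.8 km = 2.3°C/km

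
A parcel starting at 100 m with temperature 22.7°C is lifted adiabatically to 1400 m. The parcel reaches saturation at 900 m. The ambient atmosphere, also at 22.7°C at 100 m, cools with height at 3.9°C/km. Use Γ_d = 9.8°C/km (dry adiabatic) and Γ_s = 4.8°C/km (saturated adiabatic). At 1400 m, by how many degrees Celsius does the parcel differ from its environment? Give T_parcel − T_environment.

Parcel:
  From 100 m to 900 m (dry): cools by 9.8 × 0.8 = 7.84°C, giving 14.86°C.
  From 900 m to 1400 m (saturated): cools by 4.8 × 0.5 = 2.4°C, giving 12.46°C.
Environment:
  From 100 m to 1400 m (environment): cools by 3.9 × 1.3 = 5.07°C, giving 17.63°C.
T_parcel − T_env = 12.46 − 17.63 = -5.17°C

-5.17°C (parcel cooler than environment)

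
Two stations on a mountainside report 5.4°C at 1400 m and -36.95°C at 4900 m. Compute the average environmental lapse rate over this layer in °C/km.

12.1°C/km

Γ = −ΔT/Δz = (5.4 − (-36.95)) / (4900 − 1400) m
  = 42.35°C / 3.5 km = 12.1°C/km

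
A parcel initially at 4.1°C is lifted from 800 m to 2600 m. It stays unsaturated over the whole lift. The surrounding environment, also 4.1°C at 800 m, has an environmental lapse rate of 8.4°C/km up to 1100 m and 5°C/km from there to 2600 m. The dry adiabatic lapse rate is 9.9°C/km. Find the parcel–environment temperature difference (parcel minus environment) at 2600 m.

-7.8°C (parcel cooler than environment)

Parcel:
  800 → 2600 m (dry, 9.9°C/km): ΔT = -9.9 × 1.8 = -17.82°C → T = -13.72°C
Environment:
  800 → 1100 m (environment, lower layer, 8.4°C/km): ΔT = -8.4 × 0.3 = -2.52°C → T = 1.58°C
  1100 → 2600 m (environment, upper layer, 5°C/km): ΔT = -5 × 1.5 = -7.5°C → T = -5.92°C
T_parcel − T_env = -13.72 − (-5.92) = -7.8°C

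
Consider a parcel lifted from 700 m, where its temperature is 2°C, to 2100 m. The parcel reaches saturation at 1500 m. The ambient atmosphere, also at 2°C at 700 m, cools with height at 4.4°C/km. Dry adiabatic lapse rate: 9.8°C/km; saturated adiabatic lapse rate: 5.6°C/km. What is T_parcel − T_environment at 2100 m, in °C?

Parcel:
  From 700 m to 1500 m (dry): cools by 9.8 × 0.8 = 7.84°C, giving -5.84°C.
  From 1500 m to 2100 m (saturated): cools by 5.6 × 0.6 = 3.36°C, giving -9.2°C.
Environment:
  From 700 m to 2100 m (environment): cools by 4.4 × 1.4 = 6.16°C, giving -4.16°C.
T_parcel − T_env = -9.2 − (-4.16) = -5.04°C

-5.04°C (parcel cooler than environment)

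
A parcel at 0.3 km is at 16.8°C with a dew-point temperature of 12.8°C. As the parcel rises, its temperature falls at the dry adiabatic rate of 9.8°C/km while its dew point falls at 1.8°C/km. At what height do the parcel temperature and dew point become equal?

T and T_d converge at 9.8 − 1.8 = 8°C per km
Height above start = (16.8 − 12.8) / 8 = 0.5 km
LCL altitude = 300 m + 500 m = 800 m

0.8 km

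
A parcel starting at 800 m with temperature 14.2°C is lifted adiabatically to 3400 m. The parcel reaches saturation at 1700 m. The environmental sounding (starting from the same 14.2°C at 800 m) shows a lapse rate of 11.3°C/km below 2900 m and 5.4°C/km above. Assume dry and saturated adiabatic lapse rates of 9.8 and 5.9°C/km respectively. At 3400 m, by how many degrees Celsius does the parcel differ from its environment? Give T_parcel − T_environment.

+7.58°C (parcel warmer than environment)

Parcel:
  From 800 m to 1700 m (dry): cools by 9.8 × 0.9 = 8.82°C, giving 5.38°C.
  From 1700 m to 3400 m (saturated): cools by 5.9 × 1.7 = 10.03°C, giving -4.65°C.
Environment:
  From 800 m to 2900 m (environment, lower layer): cools by 11.3 × 2.1 = 23.73°C, giving -9.53°C.
  From 2900 m to 3400 m (environment, upper layer): cools by 5.4 × 0.5 = 2.7°C, giving -12.23°C.
T_parcel − T_env = -4.65 − (-12.23) = +7.58°C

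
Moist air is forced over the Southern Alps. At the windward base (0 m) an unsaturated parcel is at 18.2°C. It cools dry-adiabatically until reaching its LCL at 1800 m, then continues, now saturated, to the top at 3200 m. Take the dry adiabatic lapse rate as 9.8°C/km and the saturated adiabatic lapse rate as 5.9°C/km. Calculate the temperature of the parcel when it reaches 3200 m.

From 0 m to 1800 m (dry): cools by 9.8 × 1.8 = 17.64°C, giving 0.56°C.
From 1800 m to 3200 m (saturated): cools by 5.9 × 1.4 = 8.26°C, giving -7.7°C.

-7.7°C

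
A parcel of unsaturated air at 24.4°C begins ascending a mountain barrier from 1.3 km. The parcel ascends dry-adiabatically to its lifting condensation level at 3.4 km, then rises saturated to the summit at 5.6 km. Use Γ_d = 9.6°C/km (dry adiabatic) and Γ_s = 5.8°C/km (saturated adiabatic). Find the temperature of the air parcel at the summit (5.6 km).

-8.52°C

From 1300 m to 3400 m (dry): cools by 9.6 × 2.1 = 20.16°C, giving 4.24°C.
From 3400 m to 5600 m (saturated): cools by 5.8 × 2.2 = 12.76°C, giving -8.52°C.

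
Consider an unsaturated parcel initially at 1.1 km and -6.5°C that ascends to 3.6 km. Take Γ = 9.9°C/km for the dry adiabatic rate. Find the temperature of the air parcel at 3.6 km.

1100–3600 m, dry adiabatic: Δz = 2.5 km ⇒ ΔT = -24.75°C; T = -31.25°C

-31.25°C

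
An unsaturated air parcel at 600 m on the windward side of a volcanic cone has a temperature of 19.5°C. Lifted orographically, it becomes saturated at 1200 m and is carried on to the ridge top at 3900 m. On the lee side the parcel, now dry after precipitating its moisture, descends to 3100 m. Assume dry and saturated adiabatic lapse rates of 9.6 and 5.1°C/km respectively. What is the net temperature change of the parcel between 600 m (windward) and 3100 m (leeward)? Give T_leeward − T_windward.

Dry to 1200 m: -9.6 × 0.6 km = -5.76°C, so T = 13.74°C.
Saturated to 3900 m: -5.1 × 2.7 km = -13.77°C, so T = -0.03°C.
Dry descent to 3100 m: +9.6 × 0.8 km = +7.68°C, so T = 7.65°C.
Net change vs windward start: 7.65 − 19.5 = -11.85°C

-11.85°C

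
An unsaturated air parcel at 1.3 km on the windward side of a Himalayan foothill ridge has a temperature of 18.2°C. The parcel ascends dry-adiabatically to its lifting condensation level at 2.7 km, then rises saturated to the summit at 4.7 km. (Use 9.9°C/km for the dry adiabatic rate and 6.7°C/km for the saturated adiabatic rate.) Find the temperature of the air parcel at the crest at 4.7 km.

1300 → 2700 m (dry, 9.9°C/km): ΔT = -9.9 × 1.4 = -13.86°C → T = 4.34°C
2700 → 4700 m (saturated, 6.7°C/km): ΔT = -6.7 × 2 = -13.4°C → T = -9.06°C

-9.06°C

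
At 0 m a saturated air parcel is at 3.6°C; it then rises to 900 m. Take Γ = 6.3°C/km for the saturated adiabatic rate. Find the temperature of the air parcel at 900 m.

-2.07°C

0 → 900 m (saturated adiabatic, 6.3°C/km): ΔT = -6.3 × 0.9 = -5.67°C → T = -2.07°C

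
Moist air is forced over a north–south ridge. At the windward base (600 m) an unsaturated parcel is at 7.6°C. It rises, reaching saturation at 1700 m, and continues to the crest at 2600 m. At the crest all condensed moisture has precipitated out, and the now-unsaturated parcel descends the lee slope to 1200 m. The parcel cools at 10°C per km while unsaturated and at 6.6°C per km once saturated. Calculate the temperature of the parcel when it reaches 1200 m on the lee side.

Dry to 1700 m: -10 × 1.1 km = -11°C, so T = -3.4°C.
Saturated to 2600 m: -6.6 × 0.9 km = -5.94°C, so T = -9.34°C.
Dry descent to 1200 m: +10 × 1.4 km = +14°C, so T = 4.66°C.

4.66°C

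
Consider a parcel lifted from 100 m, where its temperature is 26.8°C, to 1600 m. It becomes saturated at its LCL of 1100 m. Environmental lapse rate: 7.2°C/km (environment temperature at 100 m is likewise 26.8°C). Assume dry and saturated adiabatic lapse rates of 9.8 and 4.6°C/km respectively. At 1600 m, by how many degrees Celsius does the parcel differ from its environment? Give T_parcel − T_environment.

Parcel:
  Dry to 1100 m: -9.8 × 1 km = -9.8°C, so T = 17°C.
  Saturated to 1600 m: -4.6 × 0.5 km = -2.3°C, so T = 14.7°C.
Environment:
  Environment to 1600 m: -7.2 × 1.5 km = -10.8°C, so T = 16°C.
T_parcel − T_env = 14.7 − 16 = -1.3°C

-1.3°C (parcel cooler than environment)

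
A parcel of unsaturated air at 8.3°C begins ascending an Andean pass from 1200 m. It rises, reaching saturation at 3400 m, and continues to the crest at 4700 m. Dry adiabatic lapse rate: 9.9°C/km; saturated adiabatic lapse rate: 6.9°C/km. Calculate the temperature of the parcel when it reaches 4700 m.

1200 → 3400 m (dry, 9.9°C/km): ΔT = -9.9 × 2.2 = -21.78°C → T = -13.48°C
3400 → 4700 m (saturated, 6.9°C/km): ΔT = -6.9 × 1.3 = -8.97°C → T = -22.45°C

-22.45°C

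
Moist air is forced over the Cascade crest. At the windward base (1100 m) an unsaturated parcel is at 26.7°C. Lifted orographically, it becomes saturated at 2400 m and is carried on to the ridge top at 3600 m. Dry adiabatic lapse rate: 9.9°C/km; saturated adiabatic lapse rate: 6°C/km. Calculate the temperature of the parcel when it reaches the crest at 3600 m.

1100 → 2400 m (dry, 9.9°C/km): ΔT = -9.9 × 1.3 = -12.87°C → T = 13.83°C
2400 → 3600 m (saturated, 6°C/km): ΔT = -6 × 1.2 = -7.2°C → T = 6.63°C

6.63°C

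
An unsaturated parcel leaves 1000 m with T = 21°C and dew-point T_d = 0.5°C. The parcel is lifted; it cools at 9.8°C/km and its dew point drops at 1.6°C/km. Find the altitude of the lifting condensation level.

T and T_d converge at 9.8 − 1.6 = 8.2°C per km
Height above start = (21 − 0.5) / 8.2 = 2.5 km
LCL altitude = 1000 m + 2500 m = 3500 m

3500 m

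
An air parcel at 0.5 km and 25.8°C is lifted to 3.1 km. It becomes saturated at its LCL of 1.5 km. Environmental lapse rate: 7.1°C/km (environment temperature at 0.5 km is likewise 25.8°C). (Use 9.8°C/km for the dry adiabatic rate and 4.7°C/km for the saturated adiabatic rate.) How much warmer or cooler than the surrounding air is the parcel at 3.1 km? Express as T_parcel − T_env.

+1.14°C (parcel warmer than environment)

Parcel:
  From 500 m to 1500 m (dry): cools by 9.8 × 1 = 9.8°C, giving 16°C.
  From 1500 m to 3100 m (saturated): cools by 4.7 × 1.6 = 7.52°C, giving 8.48°C.
Environment:
  From 500 m to 3100 m (environment): cools by 7.1 × 2.6 = 18.46°C, giving 7.34°C.
T_parcel − T_env = 8.48 − 7.34 = +1.14°C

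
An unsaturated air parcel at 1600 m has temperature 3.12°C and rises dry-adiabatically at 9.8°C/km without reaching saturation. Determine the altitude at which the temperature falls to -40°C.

6000 m

Height above start = (3.12 − (-40)) / 9.8 = 4.4 km
Altitude = 1600 m + 4400 m = 6000 m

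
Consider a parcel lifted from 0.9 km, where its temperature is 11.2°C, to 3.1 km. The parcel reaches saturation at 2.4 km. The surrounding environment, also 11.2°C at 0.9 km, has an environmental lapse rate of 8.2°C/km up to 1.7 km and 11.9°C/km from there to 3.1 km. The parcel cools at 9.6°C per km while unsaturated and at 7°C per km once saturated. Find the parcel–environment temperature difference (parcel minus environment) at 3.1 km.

+3.92°C (parcel warmer than environment)

Parcel:
  900–2400 m, dry: Δz = 1.5 km ⇒ ΔT = -14.4°C; T = -3.2°C
  2400–3100 m, saturated: Δz = 0.7 km ⇒ ΔT = -4.9°C; T = -8.1°C
Environment:
  900–1700 m, environment, lower layer: Δz = 0.8 km ⇒ ΔT = -6.56°C; T = 4.64°C
  1700–3100 m, environment, upper layer: Δz = 1.4 km ⇒ ΔT = -16.66°C; T = -12.02°C
T_parcel − T_env = -8.1 − (-12.02) = +3.92°C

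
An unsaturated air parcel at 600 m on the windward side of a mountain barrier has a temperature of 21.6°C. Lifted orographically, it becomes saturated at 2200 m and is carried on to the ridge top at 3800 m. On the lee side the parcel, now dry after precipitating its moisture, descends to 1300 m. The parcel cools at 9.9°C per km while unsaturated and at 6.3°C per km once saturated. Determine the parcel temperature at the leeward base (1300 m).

20.43°C

600–2200 m, dry: Δz = 1.6 km ⇒ ΔT = -15.84°C; T = 5.76°C
2200–3800 m, saturated: Δz = 1.6 km ⇒ ΔT = -10.08°C; T = -4.32°C
3800–1300 m, dry descent: Δz = 2.5 km ⇒ ΔT = +24.75°C; T = 20.43°C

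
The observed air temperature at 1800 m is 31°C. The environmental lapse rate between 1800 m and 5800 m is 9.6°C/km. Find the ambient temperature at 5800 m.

-7.4°C

1800 → 5800 m (environmental, 9.6°C/km): ΔT = -9.6 × 4 = -38.4°C → T = -7.4°C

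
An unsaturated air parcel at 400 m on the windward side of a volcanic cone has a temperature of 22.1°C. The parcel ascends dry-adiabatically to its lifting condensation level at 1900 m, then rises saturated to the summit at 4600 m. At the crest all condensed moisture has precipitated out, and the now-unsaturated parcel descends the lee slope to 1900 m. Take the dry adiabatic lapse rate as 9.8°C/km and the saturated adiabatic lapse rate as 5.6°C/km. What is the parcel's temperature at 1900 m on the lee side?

400 → 1900 m (dry, 9.8°C/km): ΔT = -9.8 × 1.5 = -14.7°C → T = 7.4°C
1900 → 4600 m (saturated, 5.6°C/km): ΔT = -5.6 × 2.7 = -15.12°C → T = -7.72°C
4600 → 1900 m (dry descent, 9.8°C/km): ΔT = +9.8 × 2.7 = +26.46°C → T = 18.74°C

18.74°C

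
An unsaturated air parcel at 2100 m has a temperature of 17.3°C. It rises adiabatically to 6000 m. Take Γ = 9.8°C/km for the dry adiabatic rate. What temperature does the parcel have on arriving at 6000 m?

-20.92°C

2100–6000 m, dry adiabatic: Δz = 3.9 km ⇒ ΔT = -38.22°C; T = -20.92°C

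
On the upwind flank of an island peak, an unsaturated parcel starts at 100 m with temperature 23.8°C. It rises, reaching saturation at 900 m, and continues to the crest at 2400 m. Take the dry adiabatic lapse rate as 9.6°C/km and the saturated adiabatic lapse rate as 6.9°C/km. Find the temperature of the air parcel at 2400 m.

5.77°C

From 100 m to 900 m (dry): cools by 9.6 × 0.8 = 7.68°C, giving 16.12°C.
From 900 m to 2400 m (saturated): cools by 6.9 × 1.5 = 10.35°C, giving 5.77°C.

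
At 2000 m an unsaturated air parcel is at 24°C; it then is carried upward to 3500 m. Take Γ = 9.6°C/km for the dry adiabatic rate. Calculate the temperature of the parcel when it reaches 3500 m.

9.6°C

Dry adiabatic to 3500 m: -9.6 × 1.5 km = -14.4°C, so T = 9.6°C.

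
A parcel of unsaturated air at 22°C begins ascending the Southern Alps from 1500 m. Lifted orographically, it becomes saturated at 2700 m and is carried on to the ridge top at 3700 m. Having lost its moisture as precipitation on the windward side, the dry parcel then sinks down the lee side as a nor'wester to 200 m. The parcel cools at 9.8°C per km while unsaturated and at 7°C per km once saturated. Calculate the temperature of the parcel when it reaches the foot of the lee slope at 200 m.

37.54°C

1500–2700 m, dry: Δz = 1.2 km ⇒ ΔT = -11.76°C; T = 10.24°C
2700–3700 m, saturated: Δz = 1 km ⇒ ΔT = -7°C; T = 3.24°C
3700–200 m, dry descent: Δz = 3.5 km ⇒ ΔT = +34.3°C; T = 37.54°C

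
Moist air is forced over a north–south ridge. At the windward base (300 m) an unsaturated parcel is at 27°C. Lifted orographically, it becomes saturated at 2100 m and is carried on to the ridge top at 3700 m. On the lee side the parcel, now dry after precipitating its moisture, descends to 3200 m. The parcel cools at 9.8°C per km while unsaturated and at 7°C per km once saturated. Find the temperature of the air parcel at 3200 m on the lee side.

3.06°C

300 → 2100 m (dry, 9.8°C/km): ΔT = -9.8 × 1.8 = -17.64°C → T = 9.36°C
2100 → 3700 m (saturated, 7°C/km): ΔT = -7 × 1.6 = -11.2°C → T = -1.84°C
3700 → 3200 m (dry descent, 9.8°C/km): ΔT = +9.8 × 0.5 = +4.9°C → T = 3.06°C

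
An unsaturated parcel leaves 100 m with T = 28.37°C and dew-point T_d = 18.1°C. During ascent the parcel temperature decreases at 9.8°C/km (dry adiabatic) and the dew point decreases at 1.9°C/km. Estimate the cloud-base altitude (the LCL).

T and T_d converge at 9.8 − 1.9 = 7.9°C per km
Height above start = (28.37 − 18.1) / 7.9 = 1.3 km
LCL altitude = 100 m + 1300 m = 1400 m

1400 m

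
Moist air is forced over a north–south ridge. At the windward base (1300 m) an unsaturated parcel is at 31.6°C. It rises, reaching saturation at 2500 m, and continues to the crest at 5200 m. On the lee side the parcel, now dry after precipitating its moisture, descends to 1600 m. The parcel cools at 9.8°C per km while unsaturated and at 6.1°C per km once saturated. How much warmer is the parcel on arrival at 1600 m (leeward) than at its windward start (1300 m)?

From 1300 m to 2500 m (dry): cools by 9.8 × 1.2 = 11.76°C, giving 19.84°C.
From 2500 m to 5200 m (saturated): cools by 6.1 × 2.7 = 16.47°C, giving 3.37°C.
From 5200 m to 1600 m (dry descent): warms by 9.8 × 3.6 = 35.28°C, giving 38.65°C.
Net change vs windward start: 38.65 − 31.6 = +7.05°C

+7.05°C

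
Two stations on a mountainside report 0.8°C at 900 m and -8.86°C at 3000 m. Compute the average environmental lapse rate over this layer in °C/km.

Γ = −ΔT/Δz = (0.8 − (-8.86)) / (3000 − 900) m
  = 9.66°C / 2.1 km = 4.6°C/km

4.6°C/km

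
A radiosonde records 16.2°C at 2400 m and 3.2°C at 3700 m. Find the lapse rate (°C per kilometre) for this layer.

Γ = −ΔT/Δz = (16.2 − 3.2) / (3700 − 2400) m
  = 13°C / 1.3 km = 10°C/km

10°C/km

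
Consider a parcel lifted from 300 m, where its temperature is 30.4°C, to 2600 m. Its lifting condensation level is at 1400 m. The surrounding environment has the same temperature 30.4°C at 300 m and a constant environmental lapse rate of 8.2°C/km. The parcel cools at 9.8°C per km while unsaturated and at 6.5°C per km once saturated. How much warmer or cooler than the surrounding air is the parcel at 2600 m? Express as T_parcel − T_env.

Parcel:
  From 300 m to 1400 m (dry): cools by 9.8 × 1.1 = 10.78°C, giving 19.62°C.
  From 1400 m to 2600 m (saturated): cools by 6.5 × 1.2 = 7.8°C, giving 11.82°C.
Environment:
  From 300 m to 2600 m (environment): cools by 8.2 × 2.3 = 18.86°C, giving 11.54°C.
T_parcel − T_env = 11.82 − 11.54 = +0.28°C

+0.28°C (parcel warmer than environment)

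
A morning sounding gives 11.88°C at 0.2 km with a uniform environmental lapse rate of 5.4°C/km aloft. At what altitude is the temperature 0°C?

2.4 km

Height above start = (11.88 − 0) / 5.4 = 2.2 km
Altitude = 200 m + 2200 m = 2400 m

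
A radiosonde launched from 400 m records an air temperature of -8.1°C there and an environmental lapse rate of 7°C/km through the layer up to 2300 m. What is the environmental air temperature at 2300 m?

From 400 m to 2300 m (environmental): cools by 7 × 1.9 = 13.3°C, giving -21.4°C.

-21.4°C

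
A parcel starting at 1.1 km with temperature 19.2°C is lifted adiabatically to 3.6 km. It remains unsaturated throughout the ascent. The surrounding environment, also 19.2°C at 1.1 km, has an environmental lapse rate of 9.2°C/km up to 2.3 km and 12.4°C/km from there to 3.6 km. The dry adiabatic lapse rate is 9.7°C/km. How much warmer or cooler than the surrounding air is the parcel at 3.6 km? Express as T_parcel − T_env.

+2.91°C (parcel warmer than environment)

Parcel:
  Dry to 3600 m: -9.7 × 2.5 km = -24.25°C, so T = -5.05°C.
Environment:
  Environment, lower layer to 2300 m: -9.2 × 1.2 km = -11.04°C, so T = 8.16°C.
  Environment, upper layer to 3600 m: -12.4 × 1.3 km = -16.12°C, so T = -7.96°C.
T_parcel − T_env = -5.05 − (-7.96) = +2.91°C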